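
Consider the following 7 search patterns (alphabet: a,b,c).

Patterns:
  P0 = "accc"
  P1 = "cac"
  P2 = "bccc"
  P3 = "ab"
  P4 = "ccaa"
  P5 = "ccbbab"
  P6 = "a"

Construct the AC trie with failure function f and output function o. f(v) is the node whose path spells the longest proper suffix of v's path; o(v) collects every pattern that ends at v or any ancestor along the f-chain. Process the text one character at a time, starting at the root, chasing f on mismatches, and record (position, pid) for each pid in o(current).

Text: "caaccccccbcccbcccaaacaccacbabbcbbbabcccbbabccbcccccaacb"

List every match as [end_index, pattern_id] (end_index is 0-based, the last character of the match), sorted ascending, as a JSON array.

Construct AC machine:
Trie nodes:
  0='ε' goto a→1 b→8 c→5
  1='a' goto b→12 c→2  ←P6
  2='ac' goto c→3
  3='acc' goto c→4
  4='accc' goto ·  ←P0
  5='c' goto a→6 c→13
  6='ca' goto c→7
  7='cac' goto ·  ←P1
  8='b' goto c→9
  9='bc' goto c→10
  10='bcc' goto c→11
  11='bccc' goto ·  ←P2
  12='ab' goto ·  ←P3
  13='cc' goto a→14 b→16
  14='cca' goto a→15
  15='ccaa' goto ·  ←P4
  16='ccb' goto b→17
  17='ccbb' goto a→18
  18='ccbba' goto b→19
  19='ccbbab' goto ·  ←P5

Failure links (BFS by depth):
  fail(1) 'a': from fail(0)=0 chase 'a': 0 ⇒ 0;  out={6}∪out(0)={6}
  fail(5) 'c': from fail(0)=0 chase 'c': 0 ⇒ 0;  out=∅∪out(0)=∅
  fail(8) 'b': from fail(0)=0 chase 'b': 0 ⇒ 0;  out=∅∪out(0)=∅
  fail(2) 'ac': from fail(1)=0 chase 'c': 0 ⇒ 5;  out=∅∪out(5)=∅
  fail(6) 'ca': from fail(5)=0 chase 'a': 0 ⇒ 1;  out=∅∪out(1)={6}
  fail(9) 'bc': from fail(8)=0 chase 'c': 0 ⇒ 5;  out=∅∪out(5)=∅
  fail(12) 'ab': from fail(1)=0 chase 'b': 0 ⇒ 8;  out={3}∪out(8)={3}
  fail(13) 'cc': from fail(5)=0 chase 'c': 0 ⇒ 5;  out=∅∪out(5)=∅
  fail(3) 'acc': from fail(2)=5 chase 'c': 5 ⇒ 13;  out=∅∪out(13)=∅
  fail(7) 'cac': from fail(6)=1 chase 'c': 1 ⇒ 2;  out={1}∪out(2)={1}
  fail(10) 'bcc': from fail(9)=5 chase 'c': 5 ⇒ 13;  out=∅∪out(13)=∅
  fail(14) 'cca': from fail(13)=5 chase 'a': 5 ⇒ 6;  out=∅∪out(6)={6}
  fail(16) 'ccb': from fail(13)=5 chase 'b': 5→0 ⇒ 8;  out=∅∪out(8)=∅
  fail(4) 'accc': from fail(3)=13 chase 'c': 13→5 ⇒ 13;  out={0}∪out(13)={0}
  fail(11) 'bccc': from fail(10)=13 chase 'c': 13→5 ⇒ 13;  out={2}∪out(13)={2}
  fail(15) 'ccaa': from fail(14)=6 chase 'a': 6→1→0 ⇒ 1;  out={4}∪out(1)={4,6}
  fail(17) 'ccbb': from fail(16)=8 chase 'b': 8→0 ⇒ 8;  out=∅∪out(8)=∅
  fail(18) 'ccbba': from fail(17)=8 chase 'a': 8→0 ⇒ 1;  out=∅∪out(1)={6}
  fail(19) 'ccbbab': from fail(18)=1 chase 'b': 1 ⇒ 12;  out={5}∪out(12)={3,5}

Scan:
i=0 'c': node 0→5
i=1 'a': node 5→6  → match P6@[1:1]
i=2 'a': node 6→1 (via fail)  → match P6@[2:2]
i=3 'c': node 1→2
i=4 'c': node 2→3
i=5 'c': node 3→4  → match P0@[2:5]
i=6 'c': node 4→13 (via fail)
i=7 'c': node 13→13 (via fail)
i=8 'c': node 13→13 (via fail)
i=9 'b': node 13→16
i=10 'c': node 16→9 (via fail)
i=11 'c': node 9→10
i=12 'c': node 10→11  → match P2@[9:12]
i=13 'b': node 11→16 (via fail)
i=14 'c': node 16→9 (via fail)
i=15 'c': node 9→10
i=16 'c': node 10→11  → match P2@[13:16]
i=17 'a': node 11→14 (via fail)  → match P6@[17:17]
i=18 'a': node 14→15  → match P4@[15:18],P6@[18:18]
i=19 'a': node 15→1 (via fail)  → match P6@[19:19]
i=20 'c': node 1→2
i=21 'a': node 2→6 (via fail)  → match P6@[21:21]
i=22 'c': node 6→7  → match P1@[20:22]
i=23 'c': node 7→3 (via fail)
i=24 'a': node 3→14 (via fail)  → match P6@[24:24]
i=25 'c': node 14→7 (via fail)  → match P1@[23:25]
i=26 'b': node 7→8 (via fail)
i=27 'a': node 8→1 (via fail)  → match P6@[27:27]
i=28 'b': node 1→12  → match P3@[27:28]
i=29 'b': node 12→8 (via fail)
i=30 'c': node 8→9
i=31 'b': node 9→8 (via fail)
i=32 'b': node 8→8 (via fail)
i=33 'b': node 8→8 (via fail)
i=34 'a': node 8→1 (via fail)  → match P6@[34:34]
i=35 'b': node 1→12  → match P3@[34:35]
i=36 'c': node 12→9 (via fail)
i=37 'c': node 9→10
i=38 'c': node 10→11  → match P2@[35:38]
i=39 'b': node 11→16 (via fail)
i=40 'b': node 16→17
i=41 'a': node 17→18  → match P6@[41:41]
i=42 'b': node 18→19  → match P3@[41:42],P5@[37:42]
i=43 'c': node 19→9 (via fail)
i=44 'c': node 9→10
i=45 'b': node 10→16 (via fail)
i=46 'c': node 16→9 (via fail)
i=47 'c': node 9→10
i=48 'c': node 10→11  → match P2@[45:48]
i=49 'c': node 11→13 (via fail)
i=50 'c': node 13→13 (via fail)
i=51 'a': node 13→14  → match P6@[51:51]
i=52 'a': node 14→15  → match P4@[49:52],P6@[52:52]
i=53 'c': node 15→2 (via fail)
i=54 'b': node 2→8 (via fail)

Result: [[1,6],[2,6],[5,0],[12,2],[16,2],[17,6],[18,4],[18,6],[19,6],[21,6],[22,1],[24,6],[25,1],[27,6],[28,3],[34,6],[35,3],[38,2],[41,6],[42,3],[42,5],[48,2],[51,6],[52,4],[52,6]]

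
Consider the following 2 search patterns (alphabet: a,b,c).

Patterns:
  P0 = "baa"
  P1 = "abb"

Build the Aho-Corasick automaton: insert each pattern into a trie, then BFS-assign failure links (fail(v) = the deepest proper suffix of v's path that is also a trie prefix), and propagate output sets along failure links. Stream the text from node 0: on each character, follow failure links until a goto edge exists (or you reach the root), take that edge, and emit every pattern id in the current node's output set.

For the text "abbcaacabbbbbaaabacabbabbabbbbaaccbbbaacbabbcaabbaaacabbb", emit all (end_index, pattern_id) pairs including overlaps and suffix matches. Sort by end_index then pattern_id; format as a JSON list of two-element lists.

Build automaton:
Trie (insert patterns):
  n0 'ε': a→4 b→1
  n1 'b': a→2
  n2 'ba': a→3
  n3 'baa': ·  ←P0
  n4 'a': b→5
  n5 'ab': b→6
  n6 'abb': ·  ←P1

Failure links (BFS by depth):
  n1('b'): parent n0 fail=0; on 'b' 0 → fail=0;  out ∅∪∅=∅
  n4('a'): parent n0 fail=0; on 'a' 0 → fail=0;  out ∅∪∅=∅
  n2('ba'): parent n1 fail=0; on 'a' 0 → fail=4;  out ∅∪∅=∅
  n5('ab'): parent n4 fail=0; on 'b' 0 → fail=1;  out ∅∪∅=∅
  n3('baa'): parent n2 fail=4; on 'a' 4→0 → fail=4;  out {0}∪∅={0}
  n6('abb'): parent n5 fail=1; on 'b' 1→0 → fail=1;  out {1}∪∅={1}

Scan:
[0] read 'a'  n0⇒n4
[1] read 'b'  n4⇒n5
[2] read 'b'  n5⇒n6  ** P1@[0:2]
[3] read 'c'  n6⇒n0 (via fail)
[4] read 'a'  n0⇒n4
[5] read 'a'  n4⇒n4 (via fail)
[6] read 'c'  n4⇒n0 (via fail)
[7] read 'a'  n0⇒n4
[8] read 'b'  n4⇒n5
[9] read 'b'  n5⇒n6  ** P1@[7:9]
[10] read 'b'  n6⇒n1 (via fail)
[11] read 'b'  n1⇒n1 (via fail)
[12] read 'b'  n1⇒n1 (via fail)
[13] read 'a'  n1⇒n2
[14] read 'a'  n2⇒n3  ** P0@[12:14]
[15] read 'a'  n3⇒n4 (via fail)
[16] read 'b'  n4⇒n5
[17] read 'a'  n5⇒n2 (via fail)
[18] read 'c'  n2⇒n0 (via fail)
[19] read 'a'  n0⇒n4
[20] read 'b'  n4⇒n5
[21] read 'b'  n5⇒n6  ** P1@[19:21]
[22] read 'a'  n6⇒n2 (via fail)
[23] read 'b'  n2⇒n5 (via fail)
[24] read 'b'  n5⇒n6  ** P1@[22:24]
[25] read 'a'  n6⇒n2 (via fail)
[26] read 'b'  n2⇒n5 (via fail)
[27] read 'b'  n5⇒n6  ** P1@[25:27]
[28] read 'b'  n6⇒n1 (via fail)
[29] read 'b'  n1⇒n1 (via fail)
[30] read 'a'  n1⇒n2
[31] read 'a'  n2⇒n3  ** P0@[29:31]
[32] read 'c'  n3⇒n0 (via fail)
[33] read 'c'  n0⇒n0
[34] read 'b'  n0⇒n1
[35] read 'b'  n1⇒n1 (via fail)
[36] read 'b'  n1⇒n1 (via fail)
[37] read 'a'  n1⇒n2
[38] read 'a'  n2⇒n3  ** P0@[36:38]
[39] read 'c'  n3⇒n0 (via fail)
[40] read 'b'  n0⇒n1
[41] read 'a'  n1⇒n2
[42] read 'b'  n2⇒n5 (via fail)
[43] read 'b'  n5⇒n6  ** P1@[41:43]
[44] read 'c'  n6⇒n0 (via fail)
[45] read 'a'  n0⇒n4
[46] read 'a'  n4⇒n4 (via fail)
[47] read 'b'  n4⇒n5
[48] read 'b'  n5⇒n6  ** P1@[46:48]
[49] read 'a'  n6⇒n2 (via fail)
[50] read 'a'  n2⇒n3  ** P0@[48:50]
[51] read 'a'  n3⇒n4 (via fail)
[52] read 'c'  n4⇒n0 (via fail)
[53] read 'a'  n0⇒n4
[54] read 'b'  n4⇒n5
[55] read 'b'  n5⇒n6  ** P1@[53:55]
[56] read 'b'  n6⇒n1 (via fail)

Matches: [[2,1],[9,1],[14,0],[21,1],[24,1],[27,1],[31,0],[38,0],[43,1],[48,1],[50,0],[55,1]]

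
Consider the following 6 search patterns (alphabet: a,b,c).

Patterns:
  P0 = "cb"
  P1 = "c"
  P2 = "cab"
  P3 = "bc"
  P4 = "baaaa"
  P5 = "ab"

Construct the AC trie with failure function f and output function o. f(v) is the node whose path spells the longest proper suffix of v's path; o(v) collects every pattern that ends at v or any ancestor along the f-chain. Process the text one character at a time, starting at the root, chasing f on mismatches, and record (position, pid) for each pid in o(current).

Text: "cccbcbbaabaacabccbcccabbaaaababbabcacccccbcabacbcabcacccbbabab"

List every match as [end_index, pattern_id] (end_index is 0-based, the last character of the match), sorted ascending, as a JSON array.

Build:
Trie (insert patterns):
  n0 'ε': a→11 b→5 c→1
  n1 'c': a→3 b→2  ←P1
  n2 'cb': ·  ←P0
  n3 'ca': b→4
  n4 'cab': ·  ←P2
  n5 'b': a→7 c→6
  n6 'bc': ·  ←P3
  n7 'ba': a→8
  n8 'baa': a→9
  n9 'baaa': a→10
  n10 'baaaa': ·  ←P4
  n11 'a': b→12
  n12 'ab': ·  ←P5

Failure links (BFS by depth):
  fail(1) 'c': from fail(0)=0 chase 'c': 0 ⇒ 0;  out={1}∪out(0)={1}
  fail(5) 'b': from fail(0)=0 chase 'b': 0 ⇒ 0;  out=∅∪out(0)=∅
  fail(11) 'a': from fail(0)=0 chase 'a': 0 ⇒ 0;  out=∅∪out(0)=∅
  fail(2) 'cb': from fail(1)=0 chase 'b': 0 ⇒ 5;  out={0}∪out(5)={0}
  fail(3) 'ca': from fail(1)=0 chase 'a': 0 ⇒ 11;  out=∅∪out(11)=∅
  fail(6) 'bc': from fail(5)=0 chase 'c': 0 ⇒ 1;  out={3}∪out(1)={1,3}
  fail(7) 'ba': from fail(5)=0 chase 'a': 0 ⇒ 11;  out=∅∪out(11)=∅
  fail(12) 'ab': from fail(11)=0 chase 'b': 0 ⇒ 5;  out={5}∪out(5)={5}
  fail(4) 'cab': from fail(3)=11 chase 'b': 11 ⇒ 12;  out={2}∪out(12)={2,5}
  fail(8) 'baa': from fail(7)=11 chase 'a': 11→0 ⇒ 11;  out=∅∪out(11)=∅
  fail(9) 'baaa': from fail(8)=11 chase 'a': 11→0 ⇒ 11;  out=∅∪out(11)=∅
  fail(10) 'baaaa': from fail(9)=11 chase 'a': 11→0 ⇒ 11;  out={4}∪out(11)={4}

Run:
pos 0 'c': at 1  ** P1@[0:0]
pos 1 'c': at 1 (via fail)  ** P1@[1:1]
pos 2 'c': at 1 (via fail)  ** P1@[2:2]
pos 3 'b': at 2  ** P0@[2:3]
pos 4 'c': at 6 (via fail)  ** P1@[4:4],P3@[3:4]
pos 5 'b': at 2 (via fail)  ** P0@[4:5]
pos 6 'b': at 5 (via fail)
pos 7 'a': at 7
pos 8 'a': at 8
pos 9 'b': at 12 (via fail)  ** P5@[8:9]
pos 10 'a': at 7 (via fail)
pos 11 'a': at 8
pos 12 'c': at 1 (via fail)  ** P1@[12:12]
pos 13 'a': at 3
pos 14 'b': at 4  ** P2@[12:14],P5@[13:14]
pos 15 'c': at 6 (via fail)  ** P1@[15:15],P3@[14:15]
pos 16 'c': at 1 (via fail)  ** P1@[16:16]
pos 17 'b': at 2  ** P0@[16:17]
pos 18 'c': at 6 (via fail)  ** P1@[18:18],P3@[17:18]
pos 19 'c': at 1 (via fail)  ** P1@[19:19]
pos 20 'c': at 1 (via fail)  ** P1@[20:20]
pos 21 'a': at 3
pos 22 'b': at 4  ** P2@[20:22],P5@[21:22]
pos 23 'b': at 5 (via fail)
pos 24 'a': at 7
pos 25 'a': at 8
pos 26 'a': at 9
pos 27 'a': at 10  ** P4@[23:27]
pos 28 'b': at 12 (via fail)  ** P5@[27:28]
pos 29 'a': at 7 (via fail)
pos 30 'b': at 12 (via fail)  ** P5@[29:30]
pos 31 'b': at 5 (via fail)
pos 32 'a': at 7
pos 33 'b': at 12 (via fail)  ** P5@[32:33]
pos 34 'c': at 6 (via fail)  ** P1@[34:34],P3@[33:34]
pos 35 'a': at 3 (via fail)
pos 36 'c': at 1 (via fail)  ** P1@[36:36]
pos 37 'c': at 1 (via fail)  ** P1@[37:37]
pos 38 'c': at 1 (via fail)  ** P1@[38:38]
pos 39 'c': at 1 (via fail)  ** P1@[39:39]
pos 40 'c': at 1 (via fail)  ** P1@[40:40]
pos 41 'b': at 2  ** P0@[40:41]
pos 42 'c': at 6 (via fail)  ** P1@[42:42],P3@[41:42]
pos 43 'a': at 3 (via fail)
pos 44 'b': at 4  ** P2@[42:44],P5@[43:44]
pos 45 'a': at 7 (via fail)
pos 46 'c': at 1 (via fail)  ** P1@[46:46]
pos 47 'b': at 2  ** P0@[46:47]
pos 48 'c': at 6 (via fail)  ** P1@[48:48],P3@[47:48]
pos 49 'a': at 3 (via fail)
pos 50 'b': at 4  ** P2@[48:50],P5@[49:50]
pos 51 'c': at 6 (via fail)  ** P1@[51:51],P3@[50:51]
pos 52 'a': at 3 (via fail)
pos 53 'c': at 1 (via fail)  ** P1@[53:53]
pos 54 'c': at 1 (via fail)  ** P1@[54:54]
pos 55 'c': at 1 (via fail)  ** P1@[55:55]
pos 56 'b': at 2  ** P0@[55:56]
pos 57 'b': at 5 (via fail)
pos 58 'a': at 7
pos 59 'b': at 12 (via fail)  ** P5@[58:59]
pos 60 'a': at 7 (via fail)
pos 61 'b': at 12 (via fail)  ** P5@[60:61]

Result: [[0,1],[1,1],[2,1],[3,0],[4,1],[4,3],[5,0],[9,5],[12,1],[14,2],[14,5],[15,1],[15,3],[16,1],[17,0],[18,1],[18,3],[19,1],[20,1],[22,2],[22,5],[27,4],[28,5],[30,5],[33,5],[34,1],[34,3],[36,1],[37,1],[38,1],[39,1],[40,1],[41,0],[42,1],[42,3],[44,2],[44,5],[46,1],[47,0],[48,1],[48,3],[50,2],[50,5],[51,1],[51,3],[53,1],[54,1],[55,1],[56,0],[59,5],[61,5]]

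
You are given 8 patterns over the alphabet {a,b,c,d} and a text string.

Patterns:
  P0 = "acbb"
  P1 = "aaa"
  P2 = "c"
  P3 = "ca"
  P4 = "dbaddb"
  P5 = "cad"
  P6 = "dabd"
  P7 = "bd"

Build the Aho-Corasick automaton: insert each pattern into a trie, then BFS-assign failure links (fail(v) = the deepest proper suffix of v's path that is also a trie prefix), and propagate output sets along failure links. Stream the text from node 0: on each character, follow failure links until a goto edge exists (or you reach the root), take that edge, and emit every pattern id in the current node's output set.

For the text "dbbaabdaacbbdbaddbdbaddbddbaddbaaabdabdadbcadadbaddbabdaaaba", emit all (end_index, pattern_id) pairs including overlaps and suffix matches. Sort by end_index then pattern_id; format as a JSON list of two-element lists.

Build automaton:
Trie nodes:
  n0 'ε': a→1 b→19 c→7 d→9
  n1 'a': a→5 c→2
  n2 'ac': b→3
  n3 'acb': b→4
  n4 'acbb': ·  [P0 ends]
  n5 'aa': a→6
  n6 'aaa': ·  [P1 ends]
  n7 'c': a→8  [P2 ends]
  n8 'ca': d→15  [P3 ends]
  n9 'd': a→16 b→10
  n10 'db': a→11
  n11 'dba': d→12
  n12 'dbad': d→13
  n13 'dbadd': b→14
  n14 'dbaddb': ·  [P4 ends]
  n15 'cad': ·  [P5 ends]
  n16 'da': b→17
  n17 'dab': d→18
  n18 'dabd': ·  [P6 ends]
  n19 'b': d→20
  n20 'bd': ·  [P7 ends]

BFS fail/out derivation:
  n1('a'): parent n0 fail=0; on 'a' 0 → fail=0;  out ∅∪∅=∅
  n7('c'): parent n0 fail=0; on 'c' 0 → fail=0;  out {2}∪∅={2}
  n9('d'): parent n0 fail=0; on 'd' 0 → fail=0;  out ∅∪∅=∅
  n19('b'): parent n0 fail=0; on 'b' 0 → fail=0;  out ∅∪∅=∅
  n2('ac'): parent n1 fail=0; on 'c' 0 → fail=7;  out ∅∪{2}={2}
  n5('aa'): parent n1 fail=0; on 'a' 0 → fail=1;  out ∅∪∅=∅
  n8('ca'): parent n7 fail=0; on 'a' 0 → fail=1;  out {3}∪∅={3}
  n10('db'): parent n9 fail=0; on 'b' 0 → fail=19;  out ∅∪∅=∅
  n16('da'): parent n9 fail=0; on 'a' 0 → fail=1;  out ∅∪∅=∅
  n20('bd'): parent n19 fail=0; on 'd' 0 → fail=9;  out {7}∪∅={7}
  n3('acb'): parent n2 fail=7; on 'b' 7→0 → fail=19;  out ∅∪∅=∅
  n6('aaa'): parent n5 fail=1; on 'a' 1 → fail=5;  out {1}∪∅={1}
  n11('dba'): parent n10 fail=19; on 'a' 19→0 → fail=1;  out ∅∪∅=∅
  n15('cad'): parent n8 fail=1; on 'd' 1→0 → fail=9;  out {5}∪∅={5}
  n17('dab'): parent n16 fail=1; on 'b' 1→0 → fail=19;  out ∅∪∅=∅
  n4('acbb'): parent n3 fail=19; on 'b' 19→0 → fail=19;  out {0}∪∅={0}
  n12('dbad'): parent n11 fail=1; on 'd' 1→0 → fail=9;  out ∅∪∅=∅
  n18('dabd'): parent n17 fail=19; on 'd' 19 → fail=20;  out {6}∪{7}={6,7}
  n13('dbadd'): parent n12 fail=9; on 'd' 9→0 → fail=9;  out ∅∪∅=∅
  n14('dbaddb'): parent n13 fail=9; on 'b' 9 → fail=10;  out {4}∪∅={4}

Text stream:
i=0 'd': node 0→9
i=1 'b': node 9→10
i=2 'b': node 10→19 (via fail)
i=3 'a': node 19→1 (via fail)
i=4 'a': node 1→5
i=5 'b': node 5→19 (via fail)
i=6 'd': node 19→20  emit P7@[5:6]
i=7 'a': node 20→16 (via fail)
i=8 'a': node 16→5 (via fail)
i=9 'c': node 5→2 (via fail)  emit P2@[9:9]
i=10 'b': node 2→3
i=11 'b': node 3→4  emit P0@[8:11]
i=12 'd': node 4→20 (via fail)  emit P7@[11:12]
i=13 'b': node 20→10 (via fail)
i=14 'a': node 10→11
i=15 'd': node 11→12
i=16 'd': node 12→13
i=17 'b': node 13→14  emit P4@[12:17]
i=18 'd': node 14→20 (via fail)  emit P7@[17:18]
i=19 'b': node 20→10 (via fail)
i=20 'a': node 10→11
i=21 'd': node 11→12
i=22 'd': node 12→13
i=23 'b': node 13→14  emit P4@[18:23]
i=24 'd': node 14→20 (via fail)  emit P7@[23:24]
i=25 'd': node 20→9 (via fail)
i=26 'b': node 9→10
i=27 'a': node 10→11
i=28 'd': node 11→12
i=29 'd': node 12→13
i=30 'b': node 13→14  emit P4@[25:30]
i=31 'a': node 14→11 (via fail)
i=32 'a': node 11→5 (via fail)
i=33 'a': node 5→6  emit P1@[31:33]
i=34 'b': node 6→19 (via fail)
i=35 'd': node 19→20  emit P7@[34:35]
i=36 'a': node 20→16 (via fail)
i=37 'b': node 16→17
i=38 'd': node 17→18  emit P6@[35:38],P7@[37:38]
i=39 'a': node 18→16 (via fail)
i=40 'd': node 16→9 (via fail)
i=41 'b': node 9→10
i=42 'c': node 10→7 (via fail)  emit P2@[42:42]
i=43 'a': node 7→8  emit P3@[42:43]
i=44 'd': node 8→15  emit P5@[42:44]
i=45 'a': node 15→16 (via fail)
i=46 'd': node 16→9 (via fail)
i=47 'b': node 9→10
i=48 'a': node 10→11
i=49 'd': node 11→12
i=50 'd': node 12→13
i=51 'b': node 13→14  emit P4@[46:51]
i=52 'a': node 14→11 (via fail)
i=53 'b': node 11→19 (via fail)
i=54 'd': node 19→20  emit P7@[53:54]
i=55 'a': node 20→16 (via fail)
i=56 'a': node 16→5 (via fail)
i=57 'a': node 5→6  emit P1@[55:57]
i=58 'b': node 6→19 (via fail)
i=59 'a': node 19→1 (via fail)

Result: [[6,7],[9,2],[11,0],[12,7],[17,4],[18,7],[23,4],[24,7],[30,4],[33,1],[35,7],[38,6],[38,7],[42,2],[43,3],[44,5],[51,4],[54,7],[57,1]]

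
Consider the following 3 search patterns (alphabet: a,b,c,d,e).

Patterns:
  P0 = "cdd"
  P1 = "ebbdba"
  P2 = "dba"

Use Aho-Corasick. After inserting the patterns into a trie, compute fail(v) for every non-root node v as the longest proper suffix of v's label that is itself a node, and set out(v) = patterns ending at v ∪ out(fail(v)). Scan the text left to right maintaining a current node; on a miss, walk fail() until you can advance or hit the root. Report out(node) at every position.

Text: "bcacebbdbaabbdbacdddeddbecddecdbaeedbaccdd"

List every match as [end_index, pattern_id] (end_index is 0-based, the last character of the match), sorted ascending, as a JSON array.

Construct AC machine:
Trie nodes:
  0='ε' goto c→1 d→10 e→4
  1='c' goto d→2
  2='cd' goto d→3
  3='cdd' goto ·  [P0 ends]
  4='e' goto b→5
  5='eb' goto b→6
  6='ebb' goto d→7
  7='ebbd' goto b→8
  8='ebbdb' goto a→9
  9='ebbdba' goto ·  [P1 ends]
  10='d' goto b→11
  11='db' goto a→12
  12='dba' goto ·  [P2 ends]

BFS fail/out derivation:
  fail(1) 'c': from fail(0)=0 chase 'c': 0 ⇒ 0;  out=∅∪out(0)=∅
  fail(4) 'e': from fail(0)=0 chase 'e': 0 ⇒ 0;  out=∅∪out(0)=∅
  fail(10) 'd': from fail(0)=0 chase 'd': 0 ⇒ 0;  out=∅∪out(0)=∅
  fail(2) 'cd': from fail(1)=0 chase 'd': 0 ⇒ 10;  out=∅∪out(10)=∅
  fail(5) 'eb': from fail(4)=0 chase 'b': 0 ⇒ 0;  out=∅∪out(0)=∅
  fail(11) 'db': from fail(10)=0 chase 'b': 0 ⇒ 0;  out=∅∪out(0)=∅
  fail(3) 'cdd': from fail(2)=10 chase 'd': 10→0 ⇒ 10;  out={0}∪out(10)={0}
  fail(6) 'ebb': from fail(5)=0 chase 'b': 0 ⇒ 0;  out=∅∪out(0)=∅
  fail(12) 'dba': from fail(11)=0 chase 'a': 0 ⇒ 0;  out={2}∪out(0)={2}
  fail(7) 'ebbd': from fail(6)=0 chase 'd': 0 ⇒ 10;  out=∅∪out(10)=∅
  fail(8) 'ebbdb': from fail(7)=10 chase 'b': 10 ⇒ 11;  out=∅∪out(11)=∅
  fail(9) 'ebbdba': from fail(8)=11 chase 'a': 11 ⇒ 12;  out={1}∪out(12)={1,2}

Text stream:
pos 0 'b': at 0
pos 1 'c': at 1
pos 2 'a': at 0 (via fail)
pos 3 'c': at 1
pos 4 'e': at 4 (via fail)
pos 5 'b': at 5
pos 6 'b': at 6
pos 7 'd': at 7
pos 8 'b': at 8
pos 9 'a': at 9  → match P1@[4:9],P2@[7:9]
pos 10 'a': at 0 (via fail)
pos 11 'b': at 0
pos 12 'b': at 0
pos 13 'd': at 10
pos 14 'b': at 11
pos 15 'a': at 12  → match P2@[13:15]
pos 16 'c': at 1 (via fail)
pos 17 'd': at 2
pos 18 'd': at 3  → match P0@[16:18]
pos 19 'd': at 10 (via fail)
pos 20 'e': at 4 (via fail)
pos 21 'd': at 10 (via fail)
pos 22 'd': at 10 (via fail)
pos 23 'b': at 11
pos 24 'e': at 4 (via fail)
pos 25 'c': at 1 (via fail)
pos 26 'd': at 2
pos 27 'd': at 3  → match P0@[25:27]
pos 28 'e': at 4 (via fail)
pos 29 'c': at 1 (via fail)
pos 30 'd': at 2
pos 31 'b': at 11 (via fail)
pos 32 'a': at 12  → match P2@[30:32]
pos 33 'e': at 4 (via fail)
pos 34 'e': at 4 (via fail)
pos 35 'd': at 10 (via fail)
pos 36 'b': at 11
pos 37 'a': at 12  → match P2@[35:37]
pos 38 'c': at 1 (via fail)
pos 39 'c': at 1 (via fail)
pos 40 'd': at 2
pos 41 'd': at 3  → match P0@[39:41]

Matches: [[9,1],[9,2],[15,2],[18,0],[27,0],[32,2],[37,2],[41,0]]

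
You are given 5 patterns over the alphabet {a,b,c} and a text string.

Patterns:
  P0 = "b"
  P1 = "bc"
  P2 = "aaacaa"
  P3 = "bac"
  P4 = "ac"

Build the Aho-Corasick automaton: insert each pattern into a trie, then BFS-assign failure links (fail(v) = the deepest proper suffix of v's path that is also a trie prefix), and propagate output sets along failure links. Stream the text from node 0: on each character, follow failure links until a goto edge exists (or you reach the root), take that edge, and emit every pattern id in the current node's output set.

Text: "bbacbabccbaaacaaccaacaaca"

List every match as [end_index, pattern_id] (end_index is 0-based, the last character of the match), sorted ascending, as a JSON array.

Build automaton:
Trie (insert patterns):
  n0 'ε': a→3 b→1
  n1 'b': a→9 c→2  [P0 ends]
  n2 'bc': ·  [P1 ends]
  n3 'a': a→4 c→11
  n4 'aa': a→5
  n5 'aaa': c→6
  n6 'aaac': a→7
  n7 'aaaca': a→8
  n8 'aaacaa': ·  [P2 ends]
  n9 'ba': c→10
  n10 'bac': ·  [P3 ends]
  n11 'ac': ·  [P4 ends]

Failure links (BFS by depth):
  fail(1) 'b': from fail(0)=0 chase 'b': 0 ⇒ 0;  out={0}∪out(0)={0}
  fail(3) 'a': from fail(0)=0 chase 'a': 0 ⇒ 0;  out=∅∪out(0)=∅
  fail(2) 'bc': from fail(1)=0 chase 'c': 0 ⇒ 0;  out={1}∪out(0)={1}
  fail(4) 'aa': from fail(3)=0 chase 'a': 0 ⇒ 3;  out=∅∪out(3)=∅
  fail(9) 'ba': from fail(1)=0 chase 'a': 0 ⇒ 3;  out=∅∪out(3)=∅
  fail(11) 'ac': from fail(3)=0 chase 'c': 0 ⇒ 0;  out={4}∪out(0)={4}
  fail(5) 'aaa': from fail(4)=3 chase 'a': 3 ⇒ 4;  out=∅∪out(4)=∅
  fail(10) 'bac': from fail(9)=3 chase 'c': 3 ⇒ 11;  out={3}∪out(11)={3,4}
  fail(6) 'aaac': from fail(5)=4 chase 'c': 4→3 ⇒ 11;  out=∅∪out(11)={4}
  fail(7) 'aaaca': from fail(6)=11 chase 'a': 11→0 ⇒ 3;  out=∅∪out(3)=∅
  fail(8) 'aaacaa': from fail(7)=3 chase 'a': 3 ⇒ 4;  out={2}∪out(4)={2}

Scan:
pos 0 'b': at 1  ** P0@[0:0]
pos 1 'b': at 1 ·f  ** P0@[1:1]
pos 2 'a': at 9
pos 3 'c': at 10  ** P3@[1:3],P4@[2:3]
pos 4 'b': at 1 ·f  ** P0@[4:4]
pos 5 'a': at 9
pos 6 'b': at 1 ·f  ** P0@[6:6]
pos 7 'c': at 2  ** P1@[6:7]
pos 8 'c': at 0 ·f
pos 9 'b': at 1  ** P0@[9:9]
pos 10 'a': at 9
pos 11 'a': at 4 ·f
pos 12 'a': at 5
pos 13 'c': at 6  ** P4@[12:13]
pos 14 'a': at 7
pos 15 'a': at 8  ** P2@[10:15]
pos 16 'c': at 11 ·f  ** P4@[15:16]
pos 17 'c': at 0 ·f
pos 18 'a': at 3
pos 19 'a': at 4
pos 20 'c': at 11 ·f  ** P4@[19:20]
pos 21 'a': at 3 ·f
pos 22 'a': at 4
pos 23 'c': at 11 ·f  ** P4@[22:23]
pos 24 'a': at 3 ·f

Matches: [[0,0],[1,0],[3,3],[3,4],[4,0],[6,0],[7,1],[9,0],[13,4],[15,2],[16,4],[20,4],[23,4]]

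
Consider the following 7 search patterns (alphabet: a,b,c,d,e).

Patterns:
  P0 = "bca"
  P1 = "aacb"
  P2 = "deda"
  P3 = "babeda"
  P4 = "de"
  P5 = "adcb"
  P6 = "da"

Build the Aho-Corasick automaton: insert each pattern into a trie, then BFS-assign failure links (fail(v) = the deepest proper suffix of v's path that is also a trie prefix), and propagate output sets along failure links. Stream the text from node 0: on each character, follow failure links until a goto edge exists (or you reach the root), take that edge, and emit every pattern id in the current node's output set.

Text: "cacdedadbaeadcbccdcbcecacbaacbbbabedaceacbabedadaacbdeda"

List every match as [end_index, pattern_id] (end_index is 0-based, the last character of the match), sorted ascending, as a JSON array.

Build:
Trie nodes:
  0='ε' goto a→4 b→1 d→8
  1='b' goto a→12 c→2
  2='bc' goto a→3
  3='bca' goto ·  [P0 ends]
  4='a' goto a→5 d→17
  5='aa' goto c→6
  6='aac' goto b→7
  7='aacb' goto ·  [P1 ends]
  8='d' goto a→20 e→9
  9='de' goto d→10  [P4 ends]
  10='ded' goto a→11
  11='deda' goto ·  [P2 ends]
  12='ba' goto b→13
  13='bab' goto e→14
  14='babe' goto d→15
  15='babed' goto a→16
  16='babeda' goto ·  [P3 ends]
  17='ad' goto c→18
  18='adc' goto b→19
  19='adcb' goto ·  [P5 ends]
  20='da' goto ·  [P6 ends]

BFS fail/out derivation:
  n1('b'): parent n0 fail=0; on 'b' 0 → fail=0;  out ∅∪∅=∅
  n4('a'): parent n0 fail=0; on 'a' 0 → fail=0;  out ∅∪∅=∅
  n8('d'): parent n0 fail=0; on 'd' 0 → fail=0;  out ∅∪∅=∅
  n2('bc'): parent n1 fail=0; on 'c' 0 → fail=0;  out ∅∪∅=∅
  n5('aa'): parent n4 fail=0; on 'a' 0 → fail=4;  out ∅∪∅=∅
  n9('de'): parent n8 fail=0; on 'e' 0 → fail=0;  out {4}∪∅={4}
  n12('ba'): parent n1 fail=0; on 'a' 0 → fail=4;  out ∅∪∅=∅
  n17('ad'): parent n4 fail=0; on 'd' 0 → fail=8;  out ∅∪∅=∅
  n20('da'): parent n8 fail=0; on 'a' 0 → fail=4;  out {6}∪∅={6}
  n3('bca'): parent n2 fail=0; on 'a' 0 → fail=4;  out {0}∪∅={0}
  n6('aac'): parent n5 fail=4; on 'c' 4→0 → fail=0;  out ∅∪∅=∅
  n10('ded'): parent n9 fail=0; on 'd' 0 → fail=8;  out ∅∪∅=∅
  n13('bab'): parent n12 fail=4; on 'b' 4→0 → fail=1;  out ∅∪∅=∅
  n18('adc'): parent n17 fail=8; on 'c' 8→0 → fail=0;  out ∅∪∅=∅
  n7('aacb'): parent n6 fail=0; on 'b' 0 → fail=1;  out {1}∪∅={1}
  n11('deda'): parent n10 fail=8; on 'a' 8 → fail=20;  out {2}∪{6}={2,6}
  n14('babe'): parent n13 fail=1; on 'e' 1→0 → fail=0;  out ∅∪∅=∅
  n19('adcb'): parent n18 fail=0; on 'b' 0 → fail=1;  out {5}∪∅={5}
  n15('babed'): parent n14 fail=0; on 'd' 0 → fail=8;  out ∅∪∅=∅
  n16('babeda'): parent n15 fail=8; on 'a' 8 → fail=20;  out {3}∪{6}={3,6}

Run:
i=0 'c': node 0→0
i=1 'a': node 0→4
i=2 'c': node 4→0 (fail-walked)
i=3 'd': node 0→8
i=4 'e': node 8→9  ** P4@[3:4]
i=5 'd': node 9→10
i=6 'a': node 10→11  ** P2@[3:6],P6@[5:6]
i=7 'd': node 11→17 (fail-walked)
i=8 'b': node 17→1 (fail-walked)
i=9 'a': node 1→12
i=10 'e': node 12→0 (fail-walked)
i=11 'a': node 0→4
i=12 'd': node 4→17
i=13 'c': node 17→18
i=14 'b': node 18→19  ** P5@[11:14]
i=15 'c': node 19→2 (fail-walked)
i=16 'c': node 2→0 (fail-walked)
i=17 'd': node 0→8
i=18 'c': node 8→0 (fail-walked)
i=19 'b': node 0→1
i=20 'c': node 1→2
i=21 'e': node 2→0 (fail-walked)
i=22 'c': node 0→0
i=23 'a': node 0→4
i=24 'c': node 4→0 (fail-walked)
i=25 'b': node 0→1
i=26 'a': node 1→12
i=27 'a': node 12→5 (fail-walked)
i=28 'c': node 5→6
i=29 'b': node 6→7  ** P1@[26:29]
i=30 'b': node 7→1 (fail-walked)
i=31 'b': node 1→1 (fail-walked)
i=32 'a': node 1→12
i=33 'b': node 12→13
i=34 'e': node 13→14
i=35 'd': node 14→15
i=36 'a': node 15→16  ** P3@[31:36],P6@[35:36]
i=37 'c': node 16→0 (fail-walked)
i=38 'e': node 0→0
i=39 'a': node 0→4
i=40 'c': node 4→0 (fail-walked)
i=41 'b': node 0→1
i=42 'a': node 1→12
i=43 'b': node 12→13
i=44 'e': node 13→14
i=45 'd': node 14→15
i=46 'a': node 15→16  ** P3@[41:46],P6@[45:46]
i=47 'd': node 16→17 (fail-walked)
i=48 'a': node 17→20 (fail-walked)  ** P6@[47:48]
i=49 'a': node 20→5 (fail-walked)
i=50 'c': node 5→6
i=51 'b': node 6→7  ** P1@[48:51]
i=52 'd': node 7→8 (fail-walked)
i=53 'e': node 8→9  ** P4@[52:53]
i=54 'd': node 9→10
i=55 'a': node 10→11  ** P2@[52:55],P6@[54:55]

Matches: [[4,4],[6,2],[6,6],[14,5],[29,1],[36,3],[36,6],[46,3],[46,6],[48,6],[51,1],[53,4],[55,2],[55,6]]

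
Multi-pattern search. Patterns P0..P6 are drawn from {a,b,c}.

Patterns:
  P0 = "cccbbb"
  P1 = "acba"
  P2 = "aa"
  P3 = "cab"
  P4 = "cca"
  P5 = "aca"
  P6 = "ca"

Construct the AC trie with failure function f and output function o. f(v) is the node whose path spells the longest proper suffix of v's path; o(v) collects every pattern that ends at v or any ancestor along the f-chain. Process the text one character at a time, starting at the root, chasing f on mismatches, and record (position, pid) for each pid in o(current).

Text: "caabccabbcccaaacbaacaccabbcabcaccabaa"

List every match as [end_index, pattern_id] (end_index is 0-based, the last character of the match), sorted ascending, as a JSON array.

Build:
Trie nodes:
  n0 'ε': a→7 c→1
  n1 'c': a→12 c→2
  n2 'cc': a→14 c→3
  n3 'ccc': b→4
  n4 'cccb': b→5
  n5 'cccbb': b→6
  n6 'cccbbb': ·  [P0 ends]
  n7 'a': a→11 c→8
  n8 'ac': a→15 b→9
  n9 'acb': a→10
  n10 'acba': ·  [P1 ends]
  n11 'aa': ·  [P2 ends]
  n12 'ca': b→13  [P6 ends]
  n13 'cab': ·  [P3 ends]
  n14 'cca': ·  [P4 ends]
  n15 'aca': ·  [P5 ends]

Failure links (BFS by depth):
  fail(1) 'c': from fail(0)=0 chase 'c': 0 ⇒ 0;  out=∅∪out(0)=∅
  fail(7) 'a': from fail(0)=0 chase 'a': 0 ⇒ 0;  out=∅∪out(0)=∅
  fail(2) 'cc': from fail(1)=0 chase 'c': 0 ⇒ 1;  out=∅∪out(1)=∅
  fail(8) 'ac': from fail(7)=0 chase 'c': 0 ⇒ 1;  out=∅∪out(1)=∅
  fail(11) 'aa': from fail(7)=0 chase 'a': 0 ⇒ 7;  out={2}∪out(7)={2}
  fail(12) 'ca': from fail(1)=0 chase 'a': 0 ⇒ 7;  out={6}∪out(7)={6}
  fail(3) 'ccc': from fail(2)=1 chase 'c': 1 ⇒ 2;  out=∅∪out(2)=∅
  fail(9) 'acb': from fail(8)=1 chase 'b': 1→0 ⇒ 0;  out=∅∪out(0)=∅
  fail(13) 'cab': from fail(12)=7 chase 'b': 7→0 ⇒ 0;  out={3}∪out(0)={3}
  fail(14) 'cca': from fail(2)=1 chase 'a': 1 ⇒ 12;  out={4}∪out(12)={4,6}
  fail(15) 'aca': from fail(8)=1 chase 'a': 1 ⇒ 12;  out={5}∪out(12)={5,6}
  fail(4) 'cccb': from fail(3)=2 chase 'b': 2→1→0 ⇒ 0;  out=∅∪out(0)=∅
  fail(10) 'acba': from fail(9)=0 chase 'a': 0 ⇒ 7;  out={1}∪out(7)={1}
  fail(5) 'cccbb': from fail(4)=0 chase 'b': 0 ⇒ 0;  out=∅∪out(0)=∅
  fail(6) 'cccbbb': from fail(5)=0 chase 'b': 0 ⇒ 0;  out={0}∪out(0)={0}

Scan:
pos 0 'c': at 1
pos 1 'a': at 12  → match P6@[0:1]
pos 2 'a': at 11 ·f  → match P2@[1:2]
pos 3 'b': at 0 ·f
pos 4 'c': at 1
pos 5 'c': at 2
pos 6 'a': at 14  → match P4@[4:6],P6@[5:6]
pos 7 'b': at 13 ·f  → match P3@[5:7]
pos 8 'b': at 0 ·f
pos 9 'c': at 1
pos 10 'c': at 2
pos 11 'c': at 3
pos 12 'a': at 14 ·f  → match P4@[10:12],P6@[11:12]
pos 13 'a': at 11 ·f  → match P2@[12:13]
pos 14 'a': at 11 ·f  → match P2@[13:14]
pos 15 'c': at 8 ·f
pos 16 'b': at 9
pos 17 'a': at 10  → match P1@[14:17]
pos 18 'a': at 11 ·f  → match P2@[17:18]
pos 19 'c': at 8 ·f
pos 20 'a': at 15  → match P5@[18:20],P6@[19:20]
pos 21 'c': at 8 ·f
pos 22 'c': at 2 ·f
pos 23 'a': at 14  → match P4@[21:23],P6@[22:23]
pos 24 'b': at 13 ·f  → match P3@[22:24]
pos 25 'b': at 0 ·f
pos 26 'c': at 1
pos 27 'a': at 12  → match P6@[26:27]
pos 28 'b': at 13  → match P3@[26:28]
pos 29 'c': at 1 ·f
pos 30 'a': at 12  → match P6@[29:30]
pos 31 'c': at 8 ·f
pos 32 'c': at 2 ·f
pos 33 'a': at 14  → match P4@[31:33],P6@[32:33]
pos 34 'b': at 13 ·f  → match P3@[32:34]
pos 35 'a': at 7 ·f
pos 36 'a': at 11  → match P2@[35:36]

Matches: [[1,6],[2,2],[6,4],[6,6],[7,3],[12,4],[12,6],[13,2],[14,2],[17,1],[18,2],[20,5],[20,6],[23,4],[23,6],[24,3],[27,6],[28,3],[30,6],[33,4],[33,6],[34,3],[36,2]]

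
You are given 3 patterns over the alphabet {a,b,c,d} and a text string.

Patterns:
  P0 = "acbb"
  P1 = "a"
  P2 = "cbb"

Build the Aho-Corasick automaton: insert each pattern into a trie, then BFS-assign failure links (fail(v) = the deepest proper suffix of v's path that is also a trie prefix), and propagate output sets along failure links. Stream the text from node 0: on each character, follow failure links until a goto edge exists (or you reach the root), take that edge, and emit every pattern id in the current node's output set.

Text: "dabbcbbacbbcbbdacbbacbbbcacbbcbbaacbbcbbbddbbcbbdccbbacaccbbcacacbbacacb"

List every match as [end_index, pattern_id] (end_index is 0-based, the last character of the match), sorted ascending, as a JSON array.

Build:
Trie (insert patterns):
  0='ε' goto a→1 c→5
  1='a' goto c→2  [P1 ends]
  2='ac' goto b→3
  3='acb' goto b→4
  4='acbb' goto ·  [P0 ends]
  5='c' goto b→6
  6='cb' goto b→7
  7='cbb' goto ·  [P2 ends]

BFS fail/out derivation:
  fail(1) 'a': from fail(0)=0 chase 'a': 0 ⇒ 0;  out={1}∪out(0)={1}
  fail(5) 'c': from fail(0)=0 chase 'c': 0 ⇒ 0;  out=∅∪out(0)=∅
  fail(2) 'ac': from fail(1)=0 chase 'c': 0 ⇒ 5;  out=∅∪out(5)=∅
  fail(6) 'cb': from fail(5)=0 chase 'b': 0 ⇒ 0;  out=∅∪out(0)=∅
  fail(3) 'acb': from fail(2)=5 chase 'b': 5 ⇒ 6;  out=∅∪out(6)=∅
  fail(7) 'cbb': from fail(6)=0 chase 'b': 0 ⇒ 0;  out={2}∪out(0)={2}
  fail(4) 'acbb': from fail(3)=6 chase 'b': 6 ⇒ 7;  out={0}∪out(7)={0,2}

Run:
[0] read 'd'  n0⇒n0
[1] read 'a'  n0⇒n1  ** P1@[1:1]
[2] read 'b'  n1⇒n0 (fail-walked)
[3] read 'b'  n0⇒n0
[4] read 'c'  n0⇒n5
[5] read 'b'  n5⇒n6
[6] read 'b'  n6⇒n7  ** P2@[4:6]
[7] read 'a'  n7⇒n1 (fail-walked)  ** P1@[7:7]
[8] read 'c'  n1⇒n2
[9] read 'b'  n2⇒n3
[10] read 'b'  n3⇒n4  ** P0@[7:10],P2@[8:10]
[11] read 'c'  n4⇒n5 (fail-walked)
[12] read 'b'  n5⇒n6
[13] read 'b'  n6⇒n7  ** P2@[11:13]
[14] read 'd'  n7⇒n0 (fail-walked)
[15] read 'a'  n0⇒n1  ** P1@[15:15]
[16] read 'c'  n1⇒n2
[17] read 'b'  n2⇒n3
[18] read 'b'  n3⇒n4  ** P0@[15:18],P2@[16:18]
[19] read 'a'  n4⇒n1 (fail-walked)  ** P1@[19:19]
[20] read 'c'  n1⇒n2
[21] read 'b'  n2⇒n3
[22] read 'b'  n3⇒n4  ** P0@[19:22],P2@[20:22]
[23] read 'b'  n4⇒n0 (fail-walked)
[24] read 'c'  n0⇒n5
[25] read 'a'  n5⇒n1 (fail-walked)  ** P1@[25:25]
[26] read 'c'  n1⇒n2
[27] read 'b'  n2⇒n3
[28] read 'b'  n3⇒n4  ** P0@[25:28],P2@[26:28]
[29] read 'c'  n4⇒n5 (fail-walked)
[30] read 'b'  n5⇒n6
[31] read 'b'  n6⇒n7  ** P2@[29:31]
[32] read 'a'  n7⇒n1 (fail-walked)  ** P1@[32:32]
[33] read 'a'  n1⇒n1 (fail-walked)  ** P1@[33:33]
[34] read 'c'  n1⇒n2
[35] read 'b'  n2⇒n3
[36] read 'b'  n3⇒n4  ** P0@[33:36],P2@[34:36]
[37] read 'c'  n4⇒n5 (fail-walked)
[38] read 'b'  n5⇒n6
[39] read 'b'  n6⇒n7  ** P2@[37:39]
[40] read 'b'  n7⇒n0 (fail-walked)
[41] read 'd'  n0⇒n0
[42] read 'd'  n0⇒n0
[43] read 'b'  n0⇒n0
[44] read 'b'  n0⇒n0
[45] read 'c'  n0⇒n5
[46] read 'b'  n5⇒n6
[47] read 'b'  n6⇒n7  ** P2@[45:47]
[48] read 'd'  n7⇒n0 (fail-walked)
[49] read 'c'  n0⇒n5
[50] read 'c'  n5⇒n5 (fail-walked)
[51] read 'b'  n5⇒n6
[52] read 'b'  n6⇒n7  ** P2@[50:52]
[53] read 'a'  n7⇒n1 (fail-walked)  ** P1@[53:53]
[54] read 'c'  n1⇒n2
[55] read 'a'  n2⇒n1 (fail-walked)  ** P1@[55:55]
[56] read 'c'  n1⇒n2
[57] read 'c'  n2⇒n5 (fail-walked)
[58] read 'b'  n5⇒n6
[59] read 'b'  n6⇒n7  ** P2@[57:59]
[60] read 'c'  n7⇒n5 (fail-walked)
[61] read 'a'  n5⇒n1 (fail-walked)  ** P1@[61:61]
[62] read 'c'  n1⇒n2
[63] read 'a'  n2⇒n1 (fail-walked)  ** P1@[63:63]
[64] read 'c'  n1⇒n2
[65] read 'b'  n2⇒n3
[66] read 'b'  n3⇒n4  ** P0@[63:66],P2@[64:66]
[67] read 'a'  n4⇒n1 (fail-walked)  ** P1@[67:67]
[68] read 'c'  n1⇒n2
[69] read 'a'  n2⇒n1 (fail-walked)  ** P1@[69:69]
[70] read 'c'  n1⇒n2
[71] read 'b'  n2⇒n3

Matches: [[1,1],[6,2],[7,1],[10,0],[10,2],[13,2],[15,1],[18,0],[18,2],[19,1],[22,0],[22,2],[25,1],[28,0],[28,2],[31,2],[32,1],[33,1],[36,0],[36,2],[39,2],[47,2],[52,2],[53,1],[55,1],[59,2],[61,1],[63,1],[66,0],[66,2],[67,1],[69,1]]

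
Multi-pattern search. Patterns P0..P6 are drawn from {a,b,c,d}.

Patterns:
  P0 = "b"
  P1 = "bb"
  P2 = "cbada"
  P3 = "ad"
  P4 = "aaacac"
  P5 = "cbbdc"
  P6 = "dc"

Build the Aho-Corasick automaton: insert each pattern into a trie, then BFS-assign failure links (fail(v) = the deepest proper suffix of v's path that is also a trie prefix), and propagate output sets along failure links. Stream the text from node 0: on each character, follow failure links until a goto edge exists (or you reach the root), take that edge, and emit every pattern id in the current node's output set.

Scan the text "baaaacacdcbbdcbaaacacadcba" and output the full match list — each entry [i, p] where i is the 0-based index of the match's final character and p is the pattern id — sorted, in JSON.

Construct AC machine:
Trie (insert patterns):
  n0 'ε': a→8 b→1 c→3 d→18
  n1 'b': b→2  [P0 ends]
  n2 'bb': ·  [P1 ends]
  n3 'c': b→4
  n4 'cb': a→5 b→15
  n5 'cba': d→6
  n6 'cbad': a→7
  n7 'cbada': ·  [P2 ends]
  n8 'a': a→10 d→9
  n9 'ad': ·  [P3 ends]
  n10 'aa': a→11
  n11 'aaa': c→12
  n12 'aaac': a→13
  n13 'aaaca': c→14
  n14 'aaacac': ·  [P4 ends]
  n15 'cbb': d→16
  n16 'cbbd': c→17
  n17 'cbbdc': ·  [P5 ends]
  n18 'd': c→19
  n19 'dc': ·  [P6 ends]

Failure links (BFS by depth):
  n1('b'): parent n0 fail=0; on 'b' 0 → fail=0;  out {0}∪∅={0}
  n3('c'): parent n0 fail=0; on 'c' 0 → fail=0;  out ∅∪∅=∅
  n8('a'): parent n0 fail=0; on 'a' 0 → fail=0;  out ∅∪∅=∅
  n18('d'): parent n0 fail=0; on 'd' 0 → fail=0;  out ∅∪∅=∅
  n2('bb'): parent n1 fail=0; on 'b' 0 → fail=1;  out {1}∪{0}={0,1}
  n4('cb'): parent n3 fail=0; on 'b' 0 → fail=1;  out ∅∪{0}={0}
  n9('ad'): parent n8 fail=0; on 'd' 0 → fail=18;  out {3}∪∅={3}
  n10('aa'): parent n8 fail=0; on 'a' 0 → fail=8;  out ∅∪∅=∅
  n19('dc'): parent n18 fail=0; on 'c' 0 → fail=3;  out {6}∪∅={6}
  n5('cba'): parent n4 fail=1; on 'a' 1→0 → fail=8;  out ∅∪∅=∅
  n11('aaa'): parent n10 fail=8; on 'a' 8 → fail=10;  out ∅∪∅=∅
  n15('cbb'): parent n4 fail=1; on 'b' 1 → fail=2;  out ∅∪{0,1}={0,1}
  n6('cbad'): parent n5 fail=8; on 'd' 8 → fail=9;  out ∅∪{3}={3}
  n12('aaac'): parent n11 fail=10; on 'c' 10→8→0 → fail=3;  out ∅∪∅=∅
  n16('cbbd'): parent n15 fail=2; on 'd' 2→1→0 → fail=18;  out ∅∪∅=∅
  n7('cbada'): parent n6 fail=9; on 'a' 9→18→0 → fail=8;  out {2}∪∅={2}
  n13('aaaca'): parent n12 fail=3; on 'a' 3→0 → fail=8;  out ∅∪∅=∅
  n17('cbbdc'): parent n16 fail=18; on 'c' 18 → fail=19;  out {5}∪{6}={5,6}
  n14('aaacac'): parent n13 fail=8; on 'c' 8→0 → fail=3;  out {4}∪∅={4}

Run:
pos 0 'b': at 1  → match P0@[0:0]
pos 1 'a': at 8 ·f
pos 2 'a': at 10
pos 3 'a': at 11
pos 4 'a': at 11 ·f
pos 5 'c': at 12
pos 6 'a': at 13
pos 7 'c': at 14  → match P4@[2:7]
pos 8 'd': at 18 ·f
pos 9 'c': at 19  → match P6@[8:9]
pos 10 'b': at 4 ·f  → match P0@[10:10]
pos 11 'b': at 15  → match P0@[11:11],P1@[10:11]
pos 12 'd': at 16
pos 13 'c': at 17  → match P5@[9:13],P6@[12:13]
pos 14 'b': at 4 ·f  → match P0@[14:14]
pos 15 'a': at 5
pos 16 'a': at 10 ·f
pos 17 'a': at 11
pos 18 'c': at 12
pos 19 'a': at 13
pos 20 'c': at 14  → match P4@[15:20]
pos 21 'a': at 8 ·f
pos 22 'd': at 9  → match P3@[21:22]
pos 23 'c': at 19 ·f  → match P6@[22:23]
pos 24 'b': at 4 ·f  → match P0@[24:24]
pos 25 'a': at 5

All matches (sorted): [[0,0],[7,4],[9,6],[10,0],[11,0],[11,1],[13,5],[13,6],[14,0],[20,4],[22,3],[23,6],[24,0]]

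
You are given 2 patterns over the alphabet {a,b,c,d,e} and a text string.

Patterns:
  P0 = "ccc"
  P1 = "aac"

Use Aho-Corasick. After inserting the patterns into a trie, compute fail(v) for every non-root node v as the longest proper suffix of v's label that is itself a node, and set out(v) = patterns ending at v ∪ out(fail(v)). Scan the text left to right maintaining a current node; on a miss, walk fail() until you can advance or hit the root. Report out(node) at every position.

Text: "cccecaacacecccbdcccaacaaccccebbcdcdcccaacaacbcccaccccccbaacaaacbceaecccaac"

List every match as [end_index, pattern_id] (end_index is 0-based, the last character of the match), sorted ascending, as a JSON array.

Build:
Trie nodes:
  0='ε' goto a→4 c→1
  1='c' goto c→2
  2='cc' goto c→3
  3='ccc' goto ·  ←P0
  4='a' goto a→5
  5='aa' goto c→6
  6='aac' goto ·  ←P1

BFS fail/out derivation:
  fail(1) 'c': from fail(0)=0 chase 'c': 0 ⇒ 0;  out=∅∪out(0)=∅
  fail(4) 'a': from fail(0)=0 chase 'a': 0 ⇒ 0;  out=∅∪out(0)=∅
  fail(2) 'cc': from fail(1)=0 chase 'c': 0 ⇒ 1;  out=∅∪out(1)=∅
  fail(5) 'aa': from fail(4)=0 chase 'a': 0 ⇒ 4;  out=∅∪out(4)=∅
  fail(3) 'ccc': from fail(2)=1 chase 'c': 1 ⇒ 2;  out={0}∪out(2)={0}
  fail(6) 'aac': from fail(5)=4 chase 'c': 4→0 ⇒ 1;  out={1}∪out(1)={1}

Scan:
[0] read 'c'  n0⇒n1
[1] read 'c'  n1⇒n2
[2] read 'c'  n2⇒n3  → match P0@[0:2]
[3] read 'e'  n3⇒n0 ·f
[4] read 'c'  n0⇒n1
[5] read 'a'  n1⇒n4 ·f
[6] read 'a'  n4⇒n5
[7] read 'c'  n5⇒n6  → match P1@[5:7]
[8] read 'a'  n6⇒n4 ·f
[9] read 'c'  n4⇒n1 ·f
[10] read 'e'  n1⇒n0 ·f
[11] read 'c'  n0⇒n1
[12] read 'c'  n1⇒n2
[13] read 'c'  n2⇒n3  → match P0@[11:13]
[14] read 'b'  n3⇒n0 ·f
[15] read 'd'  n0⇒n0
[16] read 'c'  n0⇒n1
[17] read 'c'  n1⇒n2
[18] read 'c'  n2⇒n3  → match P0@[16:18]
[19] read 'a'  n3⇒n4 ·f
[20] read 'a'  n4⇒n5
[21] read 'c'  n5⇒n6  → match P1@[19:21]
[22] read 'a'  n6⇒n4 ·f
[23] read 'a'  n4⇒n5
[24] read 'c'  n5⇒n6  → match P1@[22:24]
[25] read 'c'  n6⇒n2 ·f
[26] read 'c'  n2⇒n3  → match P0@[24:26]
[27] read 'c'  n3⇒n3 ·f  → match P0@[25:27]
[28] read 'e'  n3⇒n0 ·f
[29] read 'b'  n0⇒n0
[30] read 'b'  n0⇒n0
[31] read 'c'  n0⇒n1
[32] read 'd'  n1⇒n0 ·f
[33] read 'c'  n0⇒n1
[34] read 'd'  n1⇒n0 ·f
[35] read 'c'  n0⇒n1
[36] read 'c'  n1⇒n2
[37] read 'c'  n2⇒n3  → match P0@[35:37]
[38] read 'a'  n3⇒n4 ·f
[39] read 'a'  n4⇒n5
[40] read 'c'  n5⇒n6  → match P1@[38:40]
[41] read 'a'  n6⇒n4 ·f
[42] read 'a'  n4⇒n5
[43] read 'c'  n5⇒n6  → match P1@[41:43]
[44] read 'b'  n6⇒n0 ·f
[45] read 'c'  n0⇒n1
[46] read 'c'  n1⇒n2
[47] read 'c'  n2⇒n3  → match P0@[45:47]
[48] read 'a'  n3⇒n4 ·f
[49] read 'c'  n4⇒n1 ·f
[50] read 'c'  n1⇒n2
[51] read 'c'  n2⇒n3  → match P0@[49:51]
[52] read 'c'  n3⇒n3 ·f  → match P0@[50:52]
[53] read 'c'  n3⇒n3 ·f  → match P0@[51:53]
[54] read 'c'  n3⇒n3 ·f  → match P0@[52:54]
[55] read 'b'  n3⇒n0 ·f
[56] read 'a'  n0⇒n4
[57] read 'a'  n4⇒n5
[58] read 'c'  n5⇒n6  → match P1@[56:58]
[59] read 'a'  n6⇒n4 ·f
[60] read 'a'  n4⇒n5
[61] read 'a'  n5⇒n5 ·f
[62] read 'c'  n5⇒n6  → match P1@[60:62]
[63] read 'b'  n6⇒n0 ·f
[64] read 'c'  n0⇒n1
[65] read 'e'  n1⇒n0 ·f
[66] read 'a'  n0⇒n4
[67] read 'e'  n4⇒n0 ·f
[68] read 'c'  n0⇒n1
[69] read 'c'  n1⇒n2
[70] read 'c'  n2⇒n3  → match P0@[68:70]
[71] read 'a'  n3⇒n4 ·f
[72] read 'a'  n4⇒n5
[73] read 'c'  n5⇒n6  → match P1@[71:73]

Matches: [[2,0],[7,1],[13,0],[18,0],[21,1],[24,1],[26,0],[27,0],[37,0],[40,1],[43,1],[47,0],[51,0],[52,0],[53,0],[54,0],[58,1],[62,1],[70,0],[73,1]]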